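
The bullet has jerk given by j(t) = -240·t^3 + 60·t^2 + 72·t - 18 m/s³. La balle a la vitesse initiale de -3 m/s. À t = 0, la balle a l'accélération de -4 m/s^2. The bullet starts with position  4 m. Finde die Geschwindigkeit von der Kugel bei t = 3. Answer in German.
Wir müssen unsere Gleichung für den Ruck j(t) = -240·t^3 + 60·t^2 + 72·t - 18 2-mal integrieren. Mit ∫j(t)dt und Anwendung von a(0) = -4, finden wir a(t) = -60·t^4 + 20·t^3 + 36·t^2 - 18·t - 4. Das Integral von der Beschleunigung, mit v(0) = -3, ergibt die Geschwindigkeit: v(t) = -12·t^5 + 5·t^4 + 12·t^3 - 9·t^2 - 4·t - 3. Wir haben die Geschwindigkeit v(t) = -12·t^5 + 5·t^4 + 12·t^3 - 9·t^2 - 4·t - 3. Durch Einsetzen von t = 3: v(3) = -2283.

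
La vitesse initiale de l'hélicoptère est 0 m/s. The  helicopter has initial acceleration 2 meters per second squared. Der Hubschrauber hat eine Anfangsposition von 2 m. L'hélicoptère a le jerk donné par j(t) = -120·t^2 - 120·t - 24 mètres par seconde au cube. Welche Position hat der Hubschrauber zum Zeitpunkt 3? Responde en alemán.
Ausgehend von dem Ruck j(t) = -120·t^2 - 120·t - 24, nehmen wir 3 Integrale. Die Stammfunktion von dem Ruck ist die Beschleunigung. Mit a(0) = 2 erhalten wir a(t) = -40·t^3 - 60·t^2 - 24·t + 2. Durch Integration von der Beschleunigung und Verwendung der Anfangsbedingung v(0) = 0, erhalten wir v(t) = 2·t·(-5·t^3 - 10·t^2 - 6·t + 1). Durch Integration von der Geschwindigkeit und Verwendung der Anfangsbedingung x(0) = 2, erhalten wir x(t) = -2·t^5 - 5·t^4 - 4·t^3 + t^2 + 2. Mit x(t) = -2·t^5 - 5·t^4 - 4·t^3 + t^2 + 2 und Einsetzen von t = 3, finden wir x = -988.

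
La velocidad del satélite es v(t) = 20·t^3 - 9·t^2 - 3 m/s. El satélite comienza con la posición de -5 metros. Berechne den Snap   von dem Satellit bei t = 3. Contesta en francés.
Nous devons dériver notre équation de la vitesse v(t) = 20·t^3 - 9·t^2 - 3 3 fois. En dérivant la vitesse, nous obtenons l'accélération: a(t) = 60·t^2 - 18·t. En prenant d/dt de a(t), nous trouvons j(t) = 120·t - 18. La dérivée du jerk donne le snap: s(t) = 120. Nous avons le snap s(t) = 120. En substituant t = 3: s(3) = 120.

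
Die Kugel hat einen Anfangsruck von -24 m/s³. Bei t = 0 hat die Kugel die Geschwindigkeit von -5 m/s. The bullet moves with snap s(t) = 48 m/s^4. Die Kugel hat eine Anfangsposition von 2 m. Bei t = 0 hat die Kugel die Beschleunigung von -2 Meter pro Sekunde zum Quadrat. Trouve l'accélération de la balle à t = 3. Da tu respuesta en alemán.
Ausgehend von dem Snap s(t) = 48, nehmen wir 2 Stammfunktionen. Durch Integration von dem Snap und Verwendung der Anfangsbedingung j(0) = -24, erhalten wir j(t) = 48·t - 24. Mit ∫j(t)dt und Anwendung von a(0) = -2, finden wir a(t) = 24·t^2 - 24·t - 2. Aus der Gleichung für die Beschleunigung a(t) = 24·t^2 - 24·t - 2, setzen wir t = 3 ein und erhalten a = 142.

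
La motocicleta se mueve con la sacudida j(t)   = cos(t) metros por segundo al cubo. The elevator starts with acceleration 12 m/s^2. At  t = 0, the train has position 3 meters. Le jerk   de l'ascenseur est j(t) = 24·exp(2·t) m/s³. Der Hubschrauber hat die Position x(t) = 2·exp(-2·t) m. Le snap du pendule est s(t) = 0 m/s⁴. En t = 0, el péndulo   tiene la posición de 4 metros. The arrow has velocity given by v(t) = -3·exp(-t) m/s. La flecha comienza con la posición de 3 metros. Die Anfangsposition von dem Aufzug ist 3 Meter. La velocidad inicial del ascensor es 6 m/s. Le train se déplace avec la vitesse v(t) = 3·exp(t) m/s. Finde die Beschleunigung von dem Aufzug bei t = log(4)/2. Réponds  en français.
Pour résoudre ceci, nous devons prendre 1 intégrale de notre équation du jerk j(t) = 24·exp(2·t). La primitive du jerk, avec a(0) = 12, donne l'accélération: a(t) = 12·exp(2·t). De l'équation de l'accélération a(t) = 12·exp(2·t), nous substituons t = log(4)/2 pour obtenir a = 48.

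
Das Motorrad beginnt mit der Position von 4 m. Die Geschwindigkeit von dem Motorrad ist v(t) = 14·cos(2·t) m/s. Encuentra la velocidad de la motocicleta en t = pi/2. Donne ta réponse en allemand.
Mit v(t) = 14·cos(2·t) und Einsetzen von t = pi/2, finden wir v = -14.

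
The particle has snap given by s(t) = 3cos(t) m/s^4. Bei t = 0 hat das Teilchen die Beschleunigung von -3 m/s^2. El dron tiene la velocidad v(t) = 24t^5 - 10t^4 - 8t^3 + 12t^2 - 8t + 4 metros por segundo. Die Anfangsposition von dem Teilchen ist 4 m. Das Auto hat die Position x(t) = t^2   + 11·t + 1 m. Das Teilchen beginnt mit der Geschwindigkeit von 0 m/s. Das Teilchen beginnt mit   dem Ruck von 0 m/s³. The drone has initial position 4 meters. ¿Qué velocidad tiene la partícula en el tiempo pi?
Necesitamos integrar nuestra ecuación del snap s(t) = 3·cos(t) 3 veces. Integrando el snap y usando la condición inicial j(0) = 0, obtenemos j(t) = 3·sin(t). Integrando la sacudida y usando la condición inicial a(0) = -3, obtenemos a(t) = -3·cos(t). La integral de la aceleración, con v(0) = 0, da la velocidad: v(t) = -3·sin(t). Tenemos la velocidad v(t) = -3·sin(t). Sustituyendo t = pi: v(pi) = 0.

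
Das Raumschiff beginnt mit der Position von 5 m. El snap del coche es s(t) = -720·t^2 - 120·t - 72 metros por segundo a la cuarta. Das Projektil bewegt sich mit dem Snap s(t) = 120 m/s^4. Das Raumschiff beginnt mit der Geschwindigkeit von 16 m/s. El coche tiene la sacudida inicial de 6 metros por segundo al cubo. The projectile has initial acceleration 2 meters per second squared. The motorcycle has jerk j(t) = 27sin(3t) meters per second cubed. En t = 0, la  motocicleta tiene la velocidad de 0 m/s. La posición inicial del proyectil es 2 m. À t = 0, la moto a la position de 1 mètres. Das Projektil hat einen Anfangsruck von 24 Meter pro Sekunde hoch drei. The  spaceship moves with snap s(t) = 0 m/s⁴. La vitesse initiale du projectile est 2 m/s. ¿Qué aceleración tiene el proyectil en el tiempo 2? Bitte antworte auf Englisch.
We must find the integral of our snap equation s(t) = 120 2 times. Finding the antiderivative of s(t) and using j(0) = 24: j(t) = 120·t + 24. The integral of jerk, with a(0) = 2, gives acceleration: a(t) = 60·t^2 + 24·t + 2. From the given acceleration equation a(t) = 60·t^2 + 24·t + 2, we substitute t = 2 to get a = 290.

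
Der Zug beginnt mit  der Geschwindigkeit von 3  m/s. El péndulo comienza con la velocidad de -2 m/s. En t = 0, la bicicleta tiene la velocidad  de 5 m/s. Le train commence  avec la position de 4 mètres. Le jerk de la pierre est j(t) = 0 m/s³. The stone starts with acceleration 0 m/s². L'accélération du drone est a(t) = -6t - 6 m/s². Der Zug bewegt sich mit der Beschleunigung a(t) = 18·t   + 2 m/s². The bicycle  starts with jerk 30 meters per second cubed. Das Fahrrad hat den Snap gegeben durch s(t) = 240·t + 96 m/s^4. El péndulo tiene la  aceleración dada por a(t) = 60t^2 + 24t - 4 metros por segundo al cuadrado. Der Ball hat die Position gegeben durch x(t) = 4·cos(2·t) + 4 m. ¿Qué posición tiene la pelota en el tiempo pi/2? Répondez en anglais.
Using x(t) = 4·cos(2·t) + 4 and substituting t = pi/2, we find x = 0.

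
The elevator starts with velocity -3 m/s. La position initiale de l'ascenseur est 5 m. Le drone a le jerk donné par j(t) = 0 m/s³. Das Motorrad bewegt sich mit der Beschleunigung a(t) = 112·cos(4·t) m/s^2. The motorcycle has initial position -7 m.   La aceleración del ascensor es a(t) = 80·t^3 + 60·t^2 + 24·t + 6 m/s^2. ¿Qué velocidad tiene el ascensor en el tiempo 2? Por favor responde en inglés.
To solve this, we need to take 1 antiderivative of our acceleration equation a(t) = 80·t^3 + 60·t^2 + 24·t + 6. Taking ∫a(t)dt and applying v(0) = -3, we find v(t) = 20·t^4 + 20·t^3 + 12·t^2 + 6·t - 3. From the given velocity equation v(t) = 20·t^4 + 20·t^3 + 12·t^2 + 6·t - 3, we substitute t = 2 to get v = 537.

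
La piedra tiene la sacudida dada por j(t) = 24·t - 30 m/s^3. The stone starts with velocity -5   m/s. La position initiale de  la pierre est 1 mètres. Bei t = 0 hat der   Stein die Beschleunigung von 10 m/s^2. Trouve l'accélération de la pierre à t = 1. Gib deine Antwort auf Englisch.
We need to integrate our jerk equation j(t) = 24·t - 30 1 time. The integral of jerk, with a(0) = 10, gives acceleration: a(t) = 12·t^2 - 30·t + 10. Using a(t) = 12·t^2 - 30·t + 10 and substituting t = 1, we find a = -8.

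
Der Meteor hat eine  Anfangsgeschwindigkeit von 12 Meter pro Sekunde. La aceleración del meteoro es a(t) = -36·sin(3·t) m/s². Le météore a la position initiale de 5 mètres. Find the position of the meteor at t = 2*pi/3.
We need to integrate our acceleration equation a(t) = -36·sin(3·t) 2 times. Taking ∫a(t)dt and applying v(0) = 12, we find v(t) = 12·cos(3·t). Taking ∫v(t)dt and applying x(0) = 5, we find x(t) = 4·sin(3·t) + 5. From the given position equation x(t) = 4·sin(3·t) + 5, we substitute t = 2*pi/3 to get x = 5.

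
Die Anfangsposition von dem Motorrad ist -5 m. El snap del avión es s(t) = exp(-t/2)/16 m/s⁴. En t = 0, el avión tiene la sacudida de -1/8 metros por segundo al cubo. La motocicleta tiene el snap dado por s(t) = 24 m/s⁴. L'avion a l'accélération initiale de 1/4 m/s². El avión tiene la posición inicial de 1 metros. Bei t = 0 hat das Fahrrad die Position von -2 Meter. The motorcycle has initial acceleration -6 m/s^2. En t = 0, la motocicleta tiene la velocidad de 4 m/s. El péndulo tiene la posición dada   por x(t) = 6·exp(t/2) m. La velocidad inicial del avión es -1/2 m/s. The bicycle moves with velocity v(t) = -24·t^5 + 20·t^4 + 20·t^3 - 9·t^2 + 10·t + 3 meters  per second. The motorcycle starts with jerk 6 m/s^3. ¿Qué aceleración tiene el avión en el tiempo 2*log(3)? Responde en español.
Para resolver esto, necesitamos tomar 2 integrales de nuestra ecuación del snap s(t) = exp(-t/2)/16. La integral del snap, con j(0) = -1/8, da la sacudida: j(t) = -exp(-t/2)/8. La antiderivada de la sacudida, con a(0) = 1/4, da la aceleración: a(t) = exp(-t/2)/4. Tenemos la aceleración a(t) = exp(-t/2)/4. Sustituyendo t = 2*log(3): a(2*log(3)) = 1/12.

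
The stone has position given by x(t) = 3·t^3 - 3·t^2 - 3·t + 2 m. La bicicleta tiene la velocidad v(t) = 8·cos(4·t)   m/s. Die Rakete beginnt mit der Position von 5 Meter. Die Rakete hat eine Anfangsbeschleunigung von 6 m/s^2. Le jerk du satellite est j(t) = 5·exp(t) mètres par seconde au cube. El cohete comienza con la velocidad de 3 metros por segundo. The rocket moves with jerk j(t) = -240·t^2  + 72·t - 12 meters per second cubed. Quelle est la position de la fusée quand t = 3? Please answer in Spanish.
Debemos encontrar la antiderivada de nuestra ecuación de la sacudida j(t) = -240·t^2 + 72·t - 12 3 veces. Tomando ∫j(t)dt y aplicando a(0) = 6, encontramos a(t) = -80·t^3 + 36·t^2 - 12·t + 6. La integral de la aceleración, con v(0) = 3, da la velocidad: v(t) = -20·t^4 + 12·t^3 - 6·t^2 + 6·t + 3. Tomando ∫v(t)dt y aplicando x(0) = 5, encontramos x(t) = -4·t^5 + 3·t^4 - 2·t^3 + 3·t^2 + 3·t + 5. De la ecuación de la posición x(t) = -4·t^5 + 3·t^4 - 2·t^3 + 3·t^2 + 3·t + 5, sustituimos t = 3 para obtener x = -742.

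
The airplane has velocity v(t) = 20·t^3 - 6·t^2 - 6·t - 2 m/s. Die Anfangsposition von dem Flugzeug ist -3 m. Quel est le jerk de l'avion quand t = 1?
Pour résoudre ceci, nous devons prendre 2 dérivées de notre équation de la vitesse v(t) = 20·t^3 - 6·t^2 - 6·t - 2. En dérivant la vitesse, nous obtenons l'accélération: a(t) = 60·t^2 - 12·t - 6. En dérivant l'accélération, nous obtenons le jerk: j(t) = 120·t - 12. De l'équation du jerk j(t) = 120·t - 12, nous substituons t = 1 pour obtenir j = 108.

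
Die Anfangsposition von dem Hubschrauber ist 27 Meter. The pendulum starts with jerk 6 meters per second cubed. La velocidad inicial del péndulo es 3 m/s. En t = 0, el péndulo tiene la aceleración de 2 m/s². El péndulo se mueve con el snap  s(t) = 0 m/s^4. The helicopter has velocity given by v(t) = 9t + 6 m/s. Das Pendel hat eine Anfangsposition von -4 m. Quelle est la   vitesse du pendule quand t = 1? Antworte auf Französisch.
Pour résoudre ceci, nous devons prendre 3 intégrales de notre équation du snap s(t) = 0. La primitive du snap, avec j(0) = 6, donne le jerk: j(t) = 6. La primitive du jerk, avec a(0) = 2, donne l'accélération: a(t) = 6·t + 2. La primitive de l'accélération, avec v(0) = 3, donne la vitesse: v(t) = 3·t^2 + 2·t + 3. Nous avons la vitesse v(t) = 3·t^2 + 2·t + 3. En substituant t = 1: v(1) = 8.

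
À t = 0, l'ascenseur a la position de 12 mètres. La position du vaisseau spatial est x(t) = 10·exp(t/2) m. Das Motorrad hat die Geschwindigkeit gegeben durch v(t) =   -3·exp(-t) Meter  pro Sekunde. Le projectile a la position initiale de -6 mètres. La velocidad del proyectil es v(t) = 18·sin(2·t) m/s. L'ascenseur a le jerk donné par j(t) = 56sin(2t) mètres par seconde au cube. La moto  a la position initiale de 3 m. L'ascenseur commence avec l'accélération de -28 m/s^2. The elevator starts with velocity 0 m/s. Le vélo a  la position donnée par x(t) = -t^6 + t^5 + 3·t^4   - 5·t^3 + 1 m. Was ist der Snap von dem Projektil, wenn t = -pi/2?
Ausgehend von der Geschwindigkeit v(t) = 18·sin(2·t), nehmen wir 3 Ableitungen. Durch Ableiten von der Geschwindigkeit erhalten wir die Beschleunigung: a(t) = 36·cos(2·t). Die Ableitung von der Beschleunigung ergibt den Ruck: j(t) = -72·sin(2·t). Durch Ableiten von dem Ruck erhalten wir den Snap: s(t) = -144·cos(2·t). Wir haben den Snap s(t) = -144·cos(2·t). Durch Einsetzen von t = -pi/2: s(-pi/2) = 144.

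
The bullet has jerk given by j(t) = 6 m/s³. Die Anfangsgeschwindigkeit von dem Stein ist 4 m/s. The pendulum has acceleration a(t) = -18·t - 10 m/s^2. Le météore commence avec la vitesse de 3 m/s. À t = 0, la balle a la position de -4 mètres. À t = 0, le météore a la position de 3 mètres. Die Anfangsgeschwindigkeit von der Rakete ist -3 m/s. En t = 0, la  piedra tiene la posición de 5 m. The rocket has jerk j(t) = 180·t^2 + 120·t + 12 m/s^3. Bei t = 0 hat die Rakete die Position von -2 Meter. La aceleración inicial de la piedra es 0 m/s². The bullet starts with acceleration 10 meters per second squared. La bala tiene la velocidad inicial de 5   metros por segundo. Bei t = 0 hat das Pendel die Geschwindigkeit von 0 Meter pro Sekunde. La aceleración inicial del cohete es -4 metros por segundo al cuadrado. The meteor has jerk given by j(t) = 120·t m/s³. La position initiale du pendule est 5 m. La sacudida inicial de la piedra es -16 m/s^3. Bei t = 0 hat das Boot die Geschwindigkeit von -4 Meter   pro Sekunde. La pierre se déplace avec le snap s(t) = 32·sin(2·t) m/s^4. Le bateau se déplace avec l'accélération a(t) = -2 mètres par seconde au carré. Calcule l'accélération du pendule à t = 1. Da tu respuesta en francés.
Nous avons l'accélération a(t) = -18·t - 10. En substituant t = 1: a(1) = -28.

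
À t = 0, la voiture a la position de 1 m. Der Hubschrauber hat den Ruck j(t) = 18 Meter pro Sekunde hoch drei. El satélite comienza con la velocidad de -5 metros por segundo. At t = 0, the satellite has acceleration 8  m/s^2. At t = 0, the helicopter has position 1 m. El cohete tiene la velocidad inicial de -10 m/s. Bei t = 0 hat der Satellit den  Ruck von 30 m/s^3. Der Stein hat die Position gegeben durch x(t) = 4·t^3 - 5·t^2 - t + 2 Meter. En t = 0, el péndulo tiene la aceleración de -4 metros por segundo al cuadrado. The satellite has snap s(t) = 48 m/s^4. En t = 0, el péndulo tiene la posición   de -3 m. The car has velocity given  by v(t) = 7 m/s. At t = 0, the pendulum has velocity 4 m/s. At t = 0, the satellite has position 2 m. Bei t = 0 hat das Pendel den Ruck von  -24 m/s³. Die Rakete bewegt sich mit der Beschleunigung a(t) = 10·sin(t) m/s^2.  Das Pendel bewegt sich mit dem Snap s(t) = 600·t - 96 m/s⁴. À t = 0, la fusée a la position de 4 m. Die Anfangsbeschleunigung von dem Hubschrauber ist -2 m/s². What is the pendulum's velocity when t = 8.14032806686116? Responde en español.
Para resolver esto, necesitamos tomar 3 antiderivadas de nuestra ecuación del snap s(t) = 600·t - 96. La antiderivada del snap, con j(0) = -24, da la sacudida: j(t) = 300·t^2 - 96·t - 24. Integrando la sacudida y usando la condición inicial a(0) = -4, obtenemos a(t) = 100·t^3 - 48·t^2 - 24·t - 4. Tomando ∫a(t)dt y aplicando v(0) = 4, encontramos v(t) = 25·t^4 - 16·t^3 - 12·t^2 - 4·t + 4. De la ecuación de la velocidad v(t) = 25·t^4 - 16·t^3 - 12·t^2 - 4·t + 4, sustituimos t = 8.14032806686116 para obtener v = 100321.625908491.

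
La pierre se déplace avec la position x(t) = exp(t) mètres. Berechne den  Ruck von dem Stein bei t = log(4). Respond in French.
Pour résoudre ceci, nous devons prendre 3 dérivées de notre équation de la position x(t) = exp(t). En dérivant la position, nous obtenons la vitesse: v(t) = exp(t). En dérivant la vitesse, nous obtenons l'accélération: a(t) = exp(t). En dérivant l'accélération, nous obtenons le jerk: j(t) = exp(t). En utilisant j(t) = exp(t) et en substituant t = log(4), nous trouvons j = 4.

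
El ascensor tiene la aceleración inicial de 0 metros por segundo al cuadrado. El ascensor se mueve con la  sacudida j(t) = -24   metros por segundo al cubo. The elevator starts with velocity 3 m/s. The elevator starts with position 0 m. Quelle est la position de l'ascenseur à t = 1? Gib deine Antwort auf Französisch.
Nous devons intégrer notre équation du jerk j(t) = -24 3 fois. La primitive du jerk est l'accélération. En utilisant a(0) = 0, nous obtenons a(t) = -24·t. En prenant ∫a(t)dt et en appliquant v(0) = 3, nous trouvons v(t) = 3 - 12·t^2. En intégrant la vitesse et en utilisant la condition initiale x(0) = 0, nous obtenons x(t) = -4·t^3 + 3·t. Nous avons la position x(t) = -4·t^3 + 3·t. En substituant t = 1: x(1) = -1.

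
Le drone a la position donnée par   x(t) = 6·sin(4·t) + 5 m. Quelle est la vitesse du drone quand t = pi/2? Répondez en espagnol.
Para resolver esto, necesitamos tomar 1 derivada de nuestra ecuación de la posición x(t) = 6·sin(4·t) + 5. La derivada de la posición da la velocidad: v(t) = 24·cos(4·t). De la ecuación de la velocidad v(t) = 24·cos(4·t), sustituimos t = pi/2 para obtener v = 24.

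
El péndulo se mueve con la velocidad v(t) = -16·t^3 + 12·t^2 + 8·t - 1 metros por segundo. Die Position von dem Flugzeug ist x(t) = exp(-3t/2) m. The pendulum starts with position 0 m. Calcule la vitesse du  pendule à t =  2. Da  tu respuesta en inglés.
We have velocity v(t) = -16·t^3 + 12·t^2 + 8·t - 1. Substituting t = 2: v(2) = -65.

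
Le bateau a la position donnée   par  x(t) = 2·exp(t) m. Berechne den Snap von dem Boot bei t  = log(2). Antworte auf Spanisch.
Partiendo de la posición x(t) = 2·exp(t), tomamos 4 derivadas. Tomando d/dt de x(t), encontramos v(t) = 2·exp(t). La derivada de la velocidad da la aceleración: a(t) = 2·exp(t). Tomando d/dt de a(t), encontramos j(t) = 2·exp(t). Tomando d/dt de j(t), encontramos s(t) = 2·exp(t). Tenemos el snap s(t) = 2·exp(t). Sustituyendo t = log(2): s(log(2)) = 4.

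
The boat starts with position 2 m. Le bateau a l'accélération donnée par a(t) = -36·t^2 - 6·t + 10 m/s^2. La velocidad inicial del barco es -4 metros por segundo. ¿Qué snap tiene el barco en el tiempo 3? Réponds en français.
Nous devons dériver notre équation de l'accélération a(t) = -36·t^2 - 6·t + 10 2 fois. En prenant d/dt de a(t), nous trouvons j(t) = -72·t - 6. La dérivée du jerk donne le snap: s(t) = -72. De l'équation du snap s(t) = -72, nous substituons t = 3 pour obtenir s = -72.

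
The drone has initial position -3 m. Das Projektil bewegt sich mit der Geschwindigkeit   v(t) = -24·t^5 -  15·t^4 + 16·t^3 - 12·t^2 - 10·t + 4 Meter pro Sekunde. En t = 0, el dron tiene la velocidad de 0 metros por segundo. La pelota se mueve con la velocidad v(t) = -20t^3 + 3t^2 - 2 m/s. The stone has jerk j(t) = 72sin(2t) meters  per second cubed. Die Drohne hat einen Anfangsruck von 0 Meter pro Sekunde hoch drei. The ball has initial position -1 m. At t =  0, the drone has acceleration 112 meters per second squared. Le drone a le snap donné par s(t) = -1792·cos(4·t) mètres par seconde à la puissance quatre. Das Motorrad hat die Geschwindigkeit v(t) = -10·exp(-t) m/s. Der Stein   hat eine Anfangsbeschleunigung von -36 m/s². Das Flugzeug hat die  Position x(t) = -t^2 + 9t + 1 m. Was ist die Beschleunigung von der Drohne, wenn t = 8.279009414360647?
Wir müssen unsere Gleichung für den Snap s(t) = -1792·cos(4·t) 2-mal integrieren. Die Stammfunktion von dem Snap, mit j(0) = 0, ergibt den Ruck: j(t) = -448·sin(4·t). Durch Integration von dem Ruck und Verwendung der Anfangsbedingung a(0) = 112, erhalten wir a(t) = 112·cos(4·t). Wir haben die Beschleunigung a(t) = 112·cos(4·t). Durch Einsetzen von t = 8.279009414360647: a(8.279009414360647) = -14.4429251484372.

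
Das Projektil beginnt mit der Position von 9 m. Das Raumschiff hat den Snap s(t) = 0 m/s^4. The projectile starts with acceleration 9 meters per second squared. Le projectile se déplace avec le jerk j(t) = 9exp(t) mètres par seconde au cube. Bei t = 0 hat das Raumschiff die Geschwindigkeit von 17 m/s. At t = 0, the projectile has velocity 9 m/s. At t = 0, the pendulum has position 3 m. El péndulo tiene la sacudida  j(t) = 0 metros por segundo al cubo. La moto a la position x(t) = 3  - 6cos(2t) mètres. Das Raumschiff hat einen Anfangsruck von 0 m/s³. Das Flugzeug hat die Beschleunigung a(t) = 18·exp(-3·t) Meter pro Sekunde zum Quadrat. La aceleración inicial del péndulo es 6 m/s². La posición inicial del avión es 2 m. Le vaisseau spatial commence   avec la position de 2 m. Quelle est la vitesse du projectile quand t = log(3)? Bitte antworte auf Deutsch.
Wir müssen die Stammfunktion unserer Gleichung für den Ruck j(t) = 9·exp(t) 2-mal finden. Die Stammfunktion von dem Ruck ist die Beschleunigung. Mit a(0) = 9 erhalten wir a(t) = 9·exp(t). Mit ∫a(t)dt und Anwendung von v(0) = 9, finden wir v(t) = 9·exp(t). Aus der Gleichung für die Geschwindigkeit v(t) = 9·exp(t), setzen wir t = log(3) ein und erhalten v = 27.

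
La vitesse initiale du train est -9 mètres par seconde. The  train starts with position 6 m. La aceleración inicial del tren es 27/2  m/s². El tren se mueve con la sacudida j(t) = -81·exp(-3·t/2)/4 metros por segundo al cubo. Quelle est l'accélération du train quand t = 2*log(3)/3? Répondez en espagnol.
Debemos encontrar la antiderivada de nuestra ecuación de la sacudida j(t) = -81·exp(-3·t/2)/4 1 vez. Integrando la sacudida y usando la condición inicial a(0) = 27/2, obtenemos a(t) = 27·exp(-3·t/2)/2. Usando a(t) = 27·exp(-3·t/2)/2 y sustituyendo t = 2*log(3)/3, encontramos a = 9/2.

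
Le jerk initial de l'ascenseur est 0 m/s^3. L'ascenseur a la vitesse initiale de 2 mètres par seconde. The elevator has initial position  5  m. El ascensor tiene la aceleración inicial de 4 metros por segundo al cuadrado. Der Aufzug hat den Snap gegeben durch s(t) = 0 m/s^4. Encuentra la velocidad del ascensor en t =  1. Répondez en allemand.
Wir müssen die Stammfunktion unserer Gleichung für den Snap s(t) = 0 3-mal finden. Durch Integration von dem Snap und Verwendung der Anfangsbedingung j(0) = 0, erhalten wir j(t) = 0. Mit ∫j(t)dt und Anwendung von a(0) = 4, finden wir a(t) = 4. Durch Integration von der Beschleunigung und Verwendung der Anfangsbedingung v(0) = 2, erhalten wir v(t) = 4·t + 2. Wir haben die Geschwindigkeit v(t) = 4·t + 2. Durch Einsetzen von t = 1: v(1) = 6.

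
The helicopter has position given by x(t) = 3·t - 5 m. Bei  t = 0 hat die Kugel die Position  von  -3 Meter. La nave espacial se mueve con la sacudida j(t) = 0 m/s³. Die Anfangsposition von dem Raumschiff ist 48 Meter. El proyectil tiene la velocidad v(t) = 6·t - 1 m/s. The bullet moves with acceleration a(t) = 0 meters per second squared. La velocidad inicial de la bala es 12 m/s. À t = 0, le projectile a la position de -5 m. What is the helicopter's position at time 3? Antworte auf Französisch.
De l'équation de la position x(t) = 3·t - 5, nous substituons t = 3 pour obtenir x = 4.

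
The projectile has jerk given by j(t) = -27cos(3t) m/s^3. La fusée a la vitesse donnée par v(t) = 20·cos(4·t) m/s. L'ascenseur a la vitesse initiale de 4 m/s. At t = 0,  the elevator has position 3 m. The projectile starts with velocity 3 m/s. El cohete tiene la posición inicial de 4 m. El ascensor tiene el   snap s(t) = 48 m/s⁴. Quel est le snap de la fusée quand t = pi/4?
Nous devons dériver notre équation de la vitesse v(t) = 20·cos(4·t) 3 fois. En dérivant la vitesse, nous obtenons l'accélération: a(t) = -80·sin(4·t). En prenant d/dt de a(t), nous trouvons j(t) = -320·cos(4·t). En prenant d/dt de j(t), nous trouvons s(t) = 1280·sin(4·t). De l'équation du snap s(t) = 1280·sin(4·t), nous substituons t = pi/4 pour obtenir s = 0.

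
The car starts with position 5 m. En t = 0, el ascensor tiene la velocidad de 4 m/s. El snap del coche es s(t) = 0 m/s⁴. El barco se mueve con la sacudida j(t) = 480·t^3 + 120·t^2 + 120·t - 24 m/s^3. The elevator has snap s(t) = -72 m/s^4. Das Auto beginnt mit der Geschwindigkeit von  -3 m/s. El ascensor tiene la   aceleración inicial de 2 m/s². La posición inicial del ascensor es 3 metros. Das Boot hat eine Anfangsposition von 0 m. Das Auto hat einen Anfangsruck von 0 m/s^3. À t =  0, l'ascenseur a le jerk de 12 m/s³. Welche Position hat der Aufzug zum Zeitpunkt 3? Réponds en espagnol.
Debemos encontrar la antiderivada de nuestra ecuación del snap s(t) = -72 4 veces. Tomando ∫s(t)dt y aplicando j(0) = 12, encontramos j(t) = 12 - 72·t. Tomando ∫j(t)dt y aplicando a(0) = 2, encontramos a(t) = -36·t^2 + 12·t + 2. Integrando la aceleración y usando la condición inicial v(0) = 4, obtenemos v(t) = -12·t^3 + 6·t^2 + 2·t + 4. La antiderivada de la velocidad, con x(0) = 3, da la posición: x(t) = -3·t^4 + 2·t^3 + t^2 + 4·t + 3. Usando x(t) = -3·t^4 + 2·t^3 + t^2 + 4·t + 3 y sustituyendo t = 3, encontramos x = -165.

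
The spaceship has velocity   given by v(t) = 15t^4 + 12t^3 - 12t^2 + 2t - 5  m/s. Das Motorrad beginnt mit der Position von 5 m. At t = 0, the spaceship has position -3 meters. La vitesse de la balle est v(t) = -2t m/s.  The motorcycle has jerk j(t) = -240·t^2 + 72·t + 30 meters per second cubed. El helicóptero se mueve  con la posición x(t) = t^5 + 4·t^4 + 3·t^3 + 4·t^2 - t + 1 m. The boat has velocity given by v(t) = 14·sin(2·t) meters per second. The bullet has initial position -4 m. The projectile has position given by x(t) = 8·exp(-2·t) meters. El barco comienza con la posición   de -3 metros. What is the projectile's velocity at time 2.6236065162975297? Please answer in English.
We must differentiate our position equation x(t) = 8·exp(-2·t) 1 time. Taking d/dt of x(t), we find v(t) = -16·exp(-2·t). From the given velocity equation v(t) = -16·exp(-2·t), we substitute t = 2.6236065162975297 to get v = -0.0841946153614590.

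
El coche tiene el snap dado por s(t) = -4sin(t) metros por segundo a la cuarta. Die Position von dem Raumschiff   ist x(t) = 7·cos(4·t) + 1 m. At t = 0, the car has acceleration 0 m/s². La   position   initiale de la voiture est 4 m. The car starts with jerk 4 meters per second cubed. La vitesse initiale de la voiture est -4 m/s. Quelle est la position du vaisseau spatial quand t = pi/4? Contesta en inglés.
From the given position equation x(t) = 7·cos(4·t) + 1, we substitute t = pi/4 to get x = -6.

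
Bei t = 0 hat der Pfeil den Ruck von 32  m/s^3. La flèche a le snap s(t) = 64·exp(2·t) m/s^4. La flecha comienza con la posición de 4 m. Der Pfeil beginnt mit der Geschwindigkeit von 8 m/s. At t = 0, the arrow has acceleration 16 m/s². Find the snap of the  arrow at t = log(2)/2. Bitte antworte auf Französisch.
Nous avons le snap s(t) = 64·exp(2·t). En substituant t = log(2)/2: s(log(2)/2) = 128.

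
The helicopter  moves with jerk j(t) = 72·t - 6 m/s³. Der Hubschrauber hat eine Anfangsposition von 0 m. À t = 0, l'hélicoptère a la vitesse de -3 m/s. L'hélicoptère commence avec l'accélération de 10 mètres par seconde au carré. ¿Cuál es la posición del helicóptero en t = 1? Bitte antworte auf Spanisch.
Necesitamos integrar nuestra ecuación de la sacudida j(t) = 72·t - 6 3 veces. La antiderivada de la sacudida, con a(0) = 10, da la aceleración: a(t) = 36·t^2 - 6·t + 10. Tomando ∫a(t)dt y aplicando v(0) = -3, encontramos v(t) = 12·t^3 - 3·t^2 + 10·t - 3. La antiderivada de la velocidad es la posición. Usando x(0) = 0, obtenemos x(t) = 3·t^4 - t^3 + 5·t^2 - 3·t. Tenemos la posición x(t) = 3·t^4 - t^3 + 5·t^2 - 3·t. Sustituyendo t = 1: x(1) = 4.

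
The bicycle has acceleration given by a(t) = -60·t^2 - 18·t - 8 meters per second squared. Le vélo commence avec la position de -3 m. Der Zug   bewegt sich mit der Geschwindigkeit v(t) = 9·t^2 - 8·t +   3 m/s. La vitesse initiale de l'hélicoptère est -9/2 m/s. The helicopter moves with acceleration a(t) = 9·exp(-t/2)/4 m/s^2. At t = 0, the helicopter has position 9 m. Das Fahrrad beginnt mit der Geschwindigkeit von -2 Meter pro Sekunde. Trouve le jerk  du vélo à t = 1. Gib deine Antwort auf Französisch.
Nous devons dériver notre équation de l'accélération a(t) = -60·t^2 - 18·t - 8 1 fois. En dérivant l'accélération, nous obtenons le jerk: j(t) = -120·t - 18. De l'équation du jerk j(t) = -120·t - 18, nous substituons t = 1 pour obtenir j = -138.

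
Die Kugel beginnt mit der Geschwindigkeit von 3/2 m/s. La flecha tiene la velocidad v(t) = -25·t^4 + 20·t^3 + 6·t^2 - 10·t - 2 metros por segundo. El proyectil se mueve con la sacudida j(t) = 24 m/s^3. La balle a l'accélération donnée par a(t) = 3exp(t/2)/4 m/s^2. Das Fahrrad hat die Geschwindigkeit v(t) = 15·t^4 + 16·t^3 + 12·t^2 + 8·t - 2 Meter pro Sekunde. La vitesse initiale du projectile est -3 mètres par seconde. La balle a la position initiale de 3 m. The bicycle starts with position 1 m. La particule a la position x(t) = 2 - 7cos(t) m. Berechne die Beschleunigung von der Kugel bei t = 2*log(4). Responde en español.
De la ecuación de la aceleración a(t) = 3·exp(t/2)/4, sustituimos t = 2*log(4) para obtener a = 3.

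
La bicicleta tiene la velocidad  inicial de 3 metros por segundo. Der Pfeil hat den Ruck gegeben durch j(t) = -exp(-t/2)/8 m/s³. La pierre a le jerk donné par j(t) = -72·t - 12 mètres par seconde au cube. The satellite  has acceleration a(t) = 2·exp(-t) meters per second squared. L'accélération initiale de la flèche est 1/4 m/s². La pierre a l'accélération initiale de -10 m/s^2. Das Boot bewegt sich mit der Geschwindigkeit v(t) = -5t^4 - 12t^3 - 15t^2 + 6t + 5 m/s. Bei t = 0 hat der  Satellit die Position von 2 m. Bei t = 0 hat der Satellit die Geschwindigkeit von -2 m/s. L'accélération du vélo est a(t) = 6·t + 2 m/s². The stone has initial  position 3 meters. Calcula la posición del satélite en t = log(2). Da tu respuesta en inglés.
Starting from acceleration a(t) = 2·exp(-t), we take 2 antiderivatives. Finding the integral of a(t) and using v(0) = -2: v(t) = -2·exp(-t). Finding the antiderivative of v(t) and using x(0) = 2: x(t) = 2·exp(-t). Using x(t) = 2·exp(-t) and substituting t = log(2), we find x = 1.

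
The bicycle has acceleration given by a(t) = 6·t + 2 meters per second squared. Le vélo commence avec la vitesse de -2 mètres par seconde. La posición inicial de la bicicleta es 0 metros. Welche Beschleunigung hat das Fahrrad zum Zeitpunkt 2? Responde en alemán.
Aus der Gleichung für die Beschleunigung a(t) = 6·t + 2, setzen wir t = 2 ein und erhalten a = 14.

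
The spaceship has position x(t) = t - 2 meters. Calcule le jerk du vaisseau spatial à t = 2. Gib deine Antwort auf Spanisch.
Partiendo de la posición x(t) = t - 2, tomamos 3 derivadas. Tomando d/dt de x(t), encontramos v(t) = 1. Derivando la velocidad, obtenemos la aceleración: a(t) = 0. Tomando d/dt de a(t), encontramos j(t) = 0. Usando j(t) = 0 y sustituyendo t = 2, encontramos j = 0.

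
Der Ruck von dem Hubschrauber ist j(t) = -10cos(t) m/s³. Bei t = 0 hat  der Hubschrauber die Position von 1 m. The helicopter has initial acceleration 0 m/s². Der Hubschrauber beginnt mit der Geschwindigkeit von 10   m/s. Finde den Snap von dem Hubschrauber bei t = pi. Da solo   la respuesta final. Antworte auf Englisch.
s(pi) = 0.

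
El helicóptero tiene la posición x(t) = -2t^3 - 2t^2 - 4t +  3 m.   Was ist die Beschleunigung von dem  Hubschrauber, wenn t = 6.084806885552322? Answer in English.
Starting from position x(t) = -2·t^3 - 2·t^2 - 4·t + 3, we take 2 derivatives. The derivative of position gives velocity: v(t) = -6·t^2 - 4·t - 4. Taking d/dt of v(t), we find a(t) = -12·t - 4. We have acceleration a(t) = -12·t - 4. Substituting t = 6.084806885552322: a(6.084806885552322) = -77.0176826266279.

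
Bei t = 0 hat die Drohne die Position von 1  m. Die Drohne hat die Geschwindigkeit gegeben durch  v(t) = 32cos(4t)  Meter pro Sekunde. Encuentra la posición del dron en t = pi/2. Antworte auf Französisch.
Nous devons trouver l'intégrale de notre équation de la vitesse v(t) = 32·cos(4·t) 1 fois. En intégrant la vitesse et en utilisant la condition initiale x(0) = 1, nous obtenons x(t) = 8·sin(4·t) + 1. En utilisant x(t) = 8·sin(4·t) + 1 et en substituant t = pi/2, nous trouvons x = 1.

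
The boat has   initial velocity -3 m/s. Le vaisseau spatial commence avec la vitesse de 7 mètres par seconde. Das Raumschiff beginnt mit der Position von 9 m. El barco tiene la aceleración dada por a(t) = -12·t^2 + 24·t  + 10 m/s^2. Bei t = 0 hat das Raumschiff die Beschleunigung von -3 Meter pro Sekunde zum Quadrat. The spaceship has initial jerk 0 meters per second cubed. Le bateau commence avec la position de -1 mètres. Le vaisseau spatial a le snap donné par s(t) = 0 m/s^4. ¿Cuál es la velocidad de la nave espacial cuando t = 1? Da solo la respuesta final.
La respuesta es 4.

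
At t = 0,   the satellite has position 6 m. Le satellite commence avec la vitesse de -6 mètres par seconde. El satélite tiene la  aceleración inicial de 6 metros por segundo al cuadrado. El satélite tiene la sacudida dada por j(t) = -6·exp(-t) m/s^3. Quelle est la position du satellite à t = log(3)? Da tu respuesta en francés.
Nous devons trouver la primitive de notre équation du jerk j(t) = -6·exp(-t) 3 fois. En prenant ∫j(t)dt et en appliquant a(0) = 6, nous trouvons a(t) = 6·exp(-t). La primitive de l'accélération, avec v(0) = -6, donne la vitesse: v(t) = -6·exp(-t). En intégrant la vitesse et en utilisant la condition initiale x(0) = 6, nous obtenons x(t) = 6·exp(-t). De l'équation de la position x(t) = 6·exp(-t), nous substituons t = log(3) pour obtenir x = 2.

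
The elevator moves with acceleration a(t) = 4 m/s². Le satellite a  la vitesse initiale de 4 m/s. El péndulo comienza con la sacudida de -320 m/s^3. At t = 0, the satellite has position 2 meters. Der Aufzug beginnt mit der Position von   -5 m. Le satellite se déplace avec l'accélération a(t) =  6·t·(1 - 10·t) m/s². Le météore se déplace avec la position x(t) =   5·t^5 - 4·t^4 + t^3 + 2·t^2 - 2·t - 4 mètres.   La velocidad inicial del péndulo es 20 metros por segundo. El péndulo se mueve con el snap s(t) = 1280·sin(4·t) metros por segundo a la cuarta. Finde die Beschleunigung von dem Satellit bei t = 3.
Mit a(t) = 6·t·(1 - 10·t) und Einsetzen von t = 3, finden wir a = -522.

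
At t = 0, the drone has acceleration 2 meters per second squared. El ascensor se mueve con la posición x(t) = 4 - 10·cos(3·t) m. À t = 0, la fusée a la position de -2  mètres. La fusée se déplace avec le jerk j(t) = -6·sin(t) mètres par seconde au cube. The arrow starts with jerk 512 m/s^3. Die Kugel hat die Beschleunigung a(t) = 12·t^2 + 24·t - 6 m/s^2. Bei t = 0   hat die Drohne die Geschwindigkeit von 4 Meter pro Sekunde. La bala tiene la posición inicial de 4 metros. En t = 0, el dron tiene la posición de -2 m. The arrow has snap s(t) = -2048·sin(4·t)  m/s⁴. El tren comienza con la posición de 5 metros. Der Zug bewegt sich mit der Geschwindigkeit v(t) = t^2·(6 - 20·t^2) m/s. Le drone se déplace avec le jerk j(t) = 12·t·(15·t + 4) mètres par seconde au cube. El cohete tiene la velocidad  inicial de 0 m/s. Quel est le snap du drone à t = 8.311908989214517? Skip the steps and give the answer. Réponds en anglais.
s(8.311908989214517) = 3040.28723611723.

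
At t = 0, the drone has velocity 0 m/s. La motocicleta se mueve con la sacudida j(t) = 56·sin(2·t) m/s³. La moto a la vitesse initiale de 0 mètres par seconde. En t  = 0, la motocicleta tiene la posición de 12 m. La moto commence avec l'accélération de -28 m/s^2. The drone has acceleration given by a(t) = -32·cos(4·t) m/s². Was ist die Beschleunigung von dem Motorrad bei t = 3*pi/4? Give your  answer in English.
To find the answer, we compute 1 integral of j(t) = 56·sin(2·t). Finding the integral of j(t) and using a(0) = -28: a(t) = -28·cos(2·t). We have acceleration a(t) = -28·cos(2·t). Substituting t = 3*pi/4: a(3*pi/4) = 0.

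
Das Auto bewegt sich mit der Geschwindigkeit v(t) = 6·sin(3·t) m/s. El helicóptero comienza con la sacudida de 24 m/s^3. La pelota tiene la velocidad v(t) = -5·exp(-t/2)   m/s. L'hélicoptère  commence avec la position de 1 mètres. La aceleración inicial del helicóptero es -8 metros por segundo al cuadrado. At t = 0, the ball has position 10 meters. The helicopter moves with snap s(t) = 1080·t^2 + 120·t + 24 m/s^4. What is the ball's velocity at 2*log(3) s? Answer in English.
From the given velocity equation v(t) = -5·exp(-t/2), we substitute t = 2*log(3) to get v = -5/3.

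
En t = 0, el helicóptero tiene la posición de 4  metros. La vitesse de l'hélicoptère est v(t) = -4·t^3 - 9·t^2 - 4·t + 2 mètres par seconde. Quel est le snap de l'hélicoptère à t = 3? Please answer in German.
Um dies zu lösen, müssen wir 3 Ableitungen unserer Gleichung für die Geschwindigkeit v(t) = -4·t^3 - 9·t^2 - 4·t + 2 nehmen. Die Ableitung von der Geschwindigkeit ergibt die Beschleunigung: a(t) = -12·t^2 - 18·t - 4. Die Ableitung von der Beschleunigung ergibt den Ruck: j(t) = -24·t - 18. Die Ableitung von dem Ruck ergibt den Snap: s(t) = -24. Wir haben den Snap s(t) = -24. Durch Einsetzen von t = 3: s(3) = -24.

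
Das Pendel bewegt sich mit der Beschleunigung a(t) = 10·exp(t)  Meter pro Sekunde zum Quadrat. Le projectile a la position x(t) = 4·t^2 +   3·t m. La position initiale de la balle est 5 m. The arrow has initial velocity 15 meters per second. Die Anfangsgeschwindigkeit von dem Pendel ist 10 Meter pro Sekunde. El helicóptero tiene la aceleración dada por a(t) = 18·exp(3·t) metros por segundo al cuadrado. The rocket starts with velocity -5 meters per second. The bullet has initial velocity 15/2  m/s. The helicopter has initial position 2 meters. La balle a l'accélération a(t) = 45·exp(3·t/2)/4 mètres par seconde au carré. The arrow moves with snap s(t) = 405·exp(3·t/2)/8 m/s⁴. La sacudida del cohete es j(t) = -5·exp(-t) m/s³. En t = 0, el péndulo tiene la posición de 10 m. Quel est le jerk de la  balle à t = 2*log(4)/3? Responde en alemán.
Wir müssen unsere Gleichung für die Beschleunigung a(t) = 45·exp(3·t/2)/4 1-mal ableiten. Mit d/dt von a(t) finden wir j(t) = 135·exp(3·t/2)/8. Wir haben den Ruck j(t) = 135·exp(3·t/2)/8. Durch Einsetzen von t = 2*log(4)/3: j(2*log(4)/3) = 135/2.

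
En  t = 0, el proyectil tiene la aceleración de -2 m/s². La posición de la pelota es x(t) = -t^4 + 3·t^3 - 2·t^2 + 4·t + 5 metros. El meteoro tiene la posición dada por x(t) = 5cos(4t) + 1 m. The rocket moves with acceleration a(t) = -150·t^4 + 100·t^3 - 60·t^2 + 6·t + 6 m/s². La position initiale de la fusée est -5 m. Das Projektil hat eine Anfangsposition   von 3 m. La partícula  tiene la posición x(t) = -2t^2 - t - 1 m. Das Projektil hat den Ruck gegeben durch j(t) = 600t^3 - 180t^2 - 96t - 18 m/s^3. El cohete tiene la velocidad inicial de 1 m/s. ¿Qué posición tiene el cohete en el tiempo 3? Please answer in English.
We must find the integral of our acceleration equation a(t) = -150·t^4 + 100·t^3 - 60·t^2 + 6·t + 6 2 times. Taking ∫a(t)dt and applying v(0) = 1, we find v(t) = -30·t^5 + 25·t^4 - 20·t^3 + 3·t^2 + 6·t + 1. The integral of velocity is position. Using x(0) = -5, we get x(t) = -5·t^6 + 5·t^5 - 5·t^4 + t^3 + 3·t^2 + t - 5. From the given position equation x(t) = -5·t^6 + 5·t^5 - 5·t^4 + t^3 + 3·t^2 + t - 5, we substitute t = 3 to get x = -2783.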